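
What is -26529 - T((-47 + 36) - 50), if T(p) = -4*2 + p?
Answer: -26460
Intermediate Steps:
T(p) = -8 + p
-26529 - T((-47 + 36) - 50) = -26529 - (-8 + ((-47 + 36) - 50)) = -26529 - (-8 + (-11 - 50)) = -26529 - (-8 - 61) = -26529 - 1*(-69) = -26529 + 69 = -26460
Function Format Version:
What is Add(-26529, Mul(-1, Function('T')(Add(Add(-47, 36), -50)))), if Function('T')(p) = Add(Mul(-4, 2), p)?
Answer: -26460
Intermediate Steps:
Function('T')(p) = Add(-8, p)
Add(-26529, Mul(-1, Function('T')(Add(Add(-47, 36), -50)))) = Add(-26529, Mul(-1, Add(-8, Add(Add(-47, 36), -50)))) = Add(-26529, Mul(-1, Add(-8, Add(-11, -50)))) = Add(-26529, Mul(-1, Add(-8, -61))) = Add(-26529, Mul(-1, -69)) = Add(-26529, 69) = -26460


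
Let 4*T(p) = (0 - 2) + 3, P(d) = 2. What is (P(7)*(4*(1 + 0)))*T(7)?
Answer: 2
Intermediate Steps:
T(p) = 1/4 (T(p) = ((0 - 2) + 3)/4 = (-2 + 3)/4 = (1/4)*1 = 1/4)
(P(7)*(4*(1 + 0)))*T(7) = (2*(4*(1 + 0)))*(1/4) = (2*(4*1))*(1/4) = (2*4)*(1/4) = 8*(1/4) = 2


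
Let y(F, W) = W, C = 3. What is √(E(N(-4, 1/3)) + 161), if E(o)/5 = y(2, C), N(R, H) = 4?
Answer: 4*√11 ≈ 13.266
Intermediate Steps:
E(o) = 15 (E(o) = 5*3 = 15)
√(E(N(-4, 1/3)) + 161) = √(15 + 161) = √176 = 4*√11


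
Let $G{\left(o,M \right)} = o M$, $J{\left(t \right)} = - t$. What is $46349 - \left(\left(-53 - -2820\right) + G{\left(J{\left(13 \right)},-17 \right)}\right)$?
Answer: $43361$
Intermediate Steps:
$G{\left(o,M \right)} = M o$
$46349 - \left(\left(-53 - -2820\right) + G{\left(J{\left(13 \right)},-17 \right)}\right) = 46349 - \left(\left(-53 - -2820\right) - 17 \left(\left(-1\right) 13\right)\right) = 46349 - \left(\left(-53 + 2820\right) - -221\right) = 46349 - \left(2767 + 221\right) = 46349 - 2988 = 43361$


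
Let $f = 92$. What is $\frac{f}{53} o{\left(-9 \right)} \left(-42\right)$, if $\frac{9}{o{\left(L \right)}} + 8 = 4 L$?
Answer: $\frac{8694}{583} \approx 14.913$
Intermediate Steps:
$o{\left(L \right)} = \frac{9}{-8 + 4 L}$
$\frac{f}{53} o{\left(-9 \right)} \left(-42\right) = \frac{92}{53} \frac{9}{4 \left(-2 - 9\right)} \left(-42\right) = 92 \cdot \frac{1}{53} \frac{9}{4 \left(-11\right)} \left(-42\right) = \frac{92 \cdot \frac{9}{4} \left(- \frac{1}{11}\right)}{53} \left(-42\right) = \frac{92}{53} \left(- \frac{9}{44}\right) \left(-42\right) = \left(- \frac{207}{583}\right) \left(-42\right) = \frac{8694}{583}$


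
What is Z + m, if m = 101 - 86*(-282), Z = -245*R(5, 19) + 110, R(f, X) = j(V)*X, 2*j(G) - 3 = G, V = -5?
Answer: 29118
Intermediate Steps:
j(G) = 3/2 + G/2
R(f, X) = -X (R(f, X) = (3/2 + (½)*(-5))*X = (3/2 - 5/2)*X = -X)
Z = 4765 (Z = -(-245)*19 + 110 = -245*(-19) + 110 = 4655 + 110 = 4765)
m = 24353 (m = 101 + 24252 = 24353)
Z + m = 4765 + 24353 = 29118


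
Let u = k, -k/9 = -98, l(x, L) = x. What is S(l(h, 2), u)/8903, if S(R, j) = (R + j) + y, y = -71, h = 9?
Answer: 820/8903 ≈ 0.092104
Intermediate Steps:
k = 882 (k = -9*(-98) = 882)
u = 882
S(R, j) = -71 + R + j (S(R, j) = (R + j) - 71 = -71 + R + j)
S(l(h, 2), u)/8903 = (-71 + 9 + 882)/8903 = 820*(1/8903) = 820/8903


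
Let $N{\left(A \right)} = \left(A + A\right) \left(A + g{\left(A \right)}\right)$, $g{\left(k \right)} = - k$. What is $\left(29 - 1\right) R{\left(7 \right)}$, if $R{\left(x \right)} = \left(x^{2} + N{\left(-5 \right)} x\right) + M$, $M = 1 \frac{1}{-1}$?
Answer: $1344$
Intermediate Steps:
$M = -1$ ($M = 1 \left(-1\right) = -1$)
$N{\left(A \right)} = 0$ ($N{\left(A \right)} = \left(A + A\right) \left(A - A\right) = 2 A 0 = 0$)
$R{\left(x \right)} = -1 + x^{2}$ ($R{\left(x \right)} = \left(x^{2} + 0 x\right) - 1 = \left(x^{2} + 0\right) - 1 = x^{2} - 1 = -1 + x^{2}$)
$\left(29 - 1\right) R{\left(7 \right)} = \left(29 - 1\right) \left(-1 + 7^{2}\right) = 28 \left(-1 + 49\right) = 28 \cdot 48 = 1344$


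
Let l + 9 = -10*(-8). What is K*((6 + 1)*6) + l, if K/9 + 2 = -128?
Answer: -49069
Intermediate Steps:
K = -1170 (K = -18 + 9*(-128) = -18 - 1152 = -1170)
l = 71 (l = -9 - 10*(-8) = -9 + 80 = 71)
K*((6 + 1)*6) + l = -1170*(6 + 1)*6 + 71 = -8190*6 + 71 = -1170*42 + 71 = -49140 + 71 = -49069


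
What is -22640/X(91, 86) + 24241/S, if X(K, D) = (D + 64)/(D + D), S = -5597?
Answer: -2179880191/83955 ≈ -25965.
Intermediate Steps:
X(K, D) = (64 + D)/(2*D) (X(K, D) = (64 + D)/((2*D)) = (64 + D)*(1/(2*D)) = (64 + D)/(2*D))
-22640/X(91, 86) + 24241/S = -22640*172/(64 + 86) + 24241/(-5597) = -22640/((½)*(1/86)*150) + 24241*(-1/5597) = -22640/75/86 - 24241/5597 = -22640*86/75 - 24241/5597 = -389408/15 - 24241/5597 = -2179880191/83955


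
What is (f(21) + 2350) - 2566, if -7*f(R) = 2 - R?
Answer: -1493/7 ≈ -213.29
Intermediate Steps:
f(R) = -2/7 + R/7 (f(R) = -(2 - R)/7 = -2/7 + R/7)
(f(21) + 2350) - 2566 = ((-2/7 + (⅐)*21) + 2350) - 2566 = ((-2/7 + 3) + 2350) - 2566 = (19/7 + 2350) - 2566 = 16469/7 - 2566 = -1493/7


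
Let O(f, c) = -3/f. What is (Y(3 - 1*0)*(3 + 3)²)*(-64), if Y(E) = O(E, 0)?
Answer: 2304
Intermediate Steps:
Y(E) = -3/E
(Y(3 - 1*0)*(3 + 3)²)*(-64) = ((-3/(3 - 1*0))*(3 + 3)²)*(-64) = (-3/(3 + 0)*6²)*(-64) = (-3/3*36)*(-64) = (-3*⅓*36)*(-64) = -1*36*(-64) = -36*(-64) = 2304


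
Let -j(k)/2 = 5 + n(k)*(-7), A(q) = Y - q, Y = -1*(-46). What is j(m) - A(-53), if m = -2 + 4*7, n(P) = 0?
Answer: -109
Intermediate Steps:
Y = 46
m = 26 (m = -2 + 28 = 26)
A(q) = 46 - q
j(k) = -10 (j(k) = -2*(5 + 0*(-7)) = -2*(5 + 0) = -2*5 = -10)
j(m) - A(-53) = -10 - (46 - 1*(-53)) = -10 - (46 + 53) = -10 - 1*99 = -10 - 99 = -109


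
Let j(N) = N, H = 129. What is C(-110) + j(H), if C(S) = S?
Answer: 19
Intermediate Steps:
C(-110) + j(H) = -110 + 129 = 19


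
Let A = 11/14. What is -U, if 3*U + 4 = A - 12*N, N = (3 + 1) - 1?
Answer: 183/14 ≈ 13.071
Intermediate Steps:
N = 3 (N = 4 - 1 = 3)
A = 11/14 (A = 11*(1/14) = 11/14 ≈ 0.78571)
U = -183/14 (U = -4/3 + (11/14 - 12*3)/3 = -4/3 + (11/14 - 36)/3 = -4/3 + (⅓)*(-493/14) = -4/3 - 493/42 = -183/14 ≈ -13.071)
-U = -1*(-183/14) = 183/14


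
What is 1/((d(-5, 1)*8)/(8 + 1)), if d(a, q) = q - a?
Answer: 3/16 ≈ 0.18750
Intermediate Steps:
1/((d(-5, 1)*8)/(8 + 1)) = 1/(((1 - 1*(-5))*8)/(8 + 1)) = 1/(((1 + 5)*8)/9) = 1/((6*8)*(⅑)) = 1/(48*(⅑)) = 1/(16/3) = 3/16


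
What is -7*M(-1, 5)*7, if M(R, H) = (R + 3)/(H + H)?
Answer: -49/5 ≈ -9.8000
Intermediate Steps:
M(R, H) = (3 + R)/(2*H) (M(R, H) = (3 + R)/((2*H)) = (3 + R)*(1/(2*H)) = (3 + R)/(2*H))
-7*M(-1, 5)*7 = -7*(3 - 1)/(2*5)*7 = -7*2/(2*5)*7 = -7*⅕*7 = -7/5*7 = -49/5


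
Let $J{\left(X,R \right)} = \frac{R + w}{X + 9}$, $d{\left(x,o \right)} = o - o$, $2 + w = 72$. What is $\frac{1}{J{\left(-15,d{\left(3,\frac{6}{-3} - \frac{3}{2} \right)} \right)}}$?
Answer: $- \frac{3}{35} \approx -0.085714$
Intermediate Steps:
$w = 70$ ($w = -2 + 72 = 70$)
$d{\left(x,o \right)} = 0$
$J{\left(X,R \right)} = \frac{70 + R}{9 + X}$ ($J{\left(X,R \right)} = \frac{R + 70}{X + 9} = \frac{70 + R}{9 + X}$)
$\frac{1}{J{\left(-15,d{\left(3,\frac{6}{-3} - \frac{3}{2} \right)} \right)}} = \frac{1}{\frac{1}{9 - 15} \left(70 + 0\right)} = \frac{1}{\frac{1}{-6} \cdot 70} = \frac{1}{\left(- \frac{1}{6}\right) 70} = \frac{1}{- \frac{35}{3}} = - \frac{3}{35}$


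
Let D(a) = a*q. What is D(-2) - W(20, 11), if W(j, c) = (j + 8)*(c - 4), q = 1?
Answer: -198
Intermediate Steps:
W(j, c) = (-4 + c)*(8 + j) (W(j, c) = (8 + j)*(-4 + c) = (-4 + c)*(8 + j))
D(a) = a (D(a) = a*1 = a)
D(-2) - W(20, 11) = -2 - (-32 - 4*20 + 8*11 + 11*20) = -2 - (-32 - 80 + 88 + 220) = -2 - 1*196 = -2 - 196 = -198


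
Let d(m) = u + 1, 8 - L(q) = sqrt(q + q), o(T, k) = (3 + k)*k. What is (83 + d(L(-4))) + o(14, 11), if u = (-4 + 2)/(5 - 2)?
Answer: 712/3 ≈ 237.33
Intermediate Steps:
o(T, k) = k*(3 + k)
u = -2/3 ≈ -0.66667
L(q) = 8 - sqrt(2)*sqrt(q) (L(q) = 8 - sqrt(q + q) = 8 - sqrt(2*q) = 8 - sqrt(2)*sqrt(q))
d(m) = 1/3 (d(m) = -2/3 + 1 = 1/3)
(83 + d(L(-4))) + o(14, 11) = (83 + 1/3) + 11*(3 + 11) = 250/3 + 11*14 = 250/3 + 154 = 712/3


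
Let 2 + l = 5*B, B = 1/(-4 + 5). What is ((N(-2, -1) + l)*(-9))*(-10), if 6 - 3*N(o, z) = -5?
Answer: 600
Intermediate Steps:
N(o, z) = 11/3 (N(o, z) = 2 - ⅓*(-5) = 2 + 5/3 = 11/3)
B = 1 (B = 1/1 = 1)
l = 3 (l = -2 + 5*1 = -2 + 5 = 3)
((N(-2, -1) + l)*(-9))*(-10) = ((11/3 + 3)*(-9))*(-10) = ((20/3)*(-9))*(-10) = -60*(-10) = 600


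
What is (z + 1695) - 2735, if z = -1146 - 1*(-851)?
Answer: -1335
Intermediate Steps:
z = -295 (z = -1146 + 851 = -295)
(z + 1695) - 2735 = (-295 + 1695) - 2735 = 1400 - 2735 = -1335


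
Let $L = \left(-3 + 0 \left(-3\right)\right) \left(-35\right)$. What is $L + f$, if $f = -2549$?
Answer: $-2444$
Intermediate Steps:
$L = 105$ ($L = \left(-3 + 0\right) \left(-35\right) = \left(-3\right) \left(-35\right) = 105$)
$L + f = 105 - 2549 = -2444$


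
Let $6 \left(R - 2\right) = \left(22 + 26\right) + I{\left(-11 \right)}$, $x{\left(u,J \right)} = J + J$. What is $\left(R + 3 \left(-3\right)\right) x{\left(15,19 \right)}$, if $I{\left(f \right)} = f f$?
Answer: $\frac{2413}{3} \approx 804.33$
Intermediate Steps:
$I{\left(f \right)} = f^{2}$
$x{\left(u,J \right)} = 2 J$
$R = \frac{181}{6}$ ($R = 2 + \frac{\left(22 + 26\right) + \left(-11\right)^{2}}{6} = 2 + \frac{48 + 121}{6} = 2 + \frac{1}{6} \cdot 169 = 2 + \frac{169}{6} = \frac{181}{6} \approx 30.167$)
$\left(R + 3 \left(-3\right)\right) x{\left(15,19 \right)} = \left(\frac{181}{6} + 3 \left(-3\right)\right) 2 \cdot 19 = \left(\frac{181}{6} - 9\right) 38 = \frac{127}{6} \cdot 38 = \frac{2413}{3}$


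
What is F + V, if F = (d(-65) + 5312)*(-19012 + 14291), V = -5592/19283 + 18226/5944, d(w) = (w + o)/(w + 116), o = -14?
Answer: -73275525061599763/2922762876 ≈ -2.5071e+7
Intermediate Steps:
d(w) = (-14 + w)/(116 + w) (d(w) = (w - 14)/(w + 116) = (-14 + w)/(116 + w))
V = 159106555/57309076 (V = -5592*1/19283 + 18226*(1/5944) = -5592/19283 + 9113/2972 = 159106555/57309076 ≈ 2.7763)
F = -1278602593/51 (F = ((-14 - 65)/(116 - 65) + 5312)*(-19012 + 14291) = (-79/51 + 5312)*(-4721) = (270833/51)*(-4721) = -1278602593/51 ≈ -2.5071e+7)
F + V = -1278602593/51 + 159106555/57309076 = -73275525061599763/2922762876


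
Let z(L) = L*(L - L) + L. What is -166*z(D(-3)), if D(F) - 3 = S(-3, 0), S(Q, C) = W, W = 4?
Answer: -1162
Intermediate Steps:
S(Q, C) = 4
D(F) = 7 (D(F) = 3 + 4 = 7)
z(L) = L (z(L) = L*0 + L = 0 + L = L)
-166*z(D(-3)) = -166*7 = -1162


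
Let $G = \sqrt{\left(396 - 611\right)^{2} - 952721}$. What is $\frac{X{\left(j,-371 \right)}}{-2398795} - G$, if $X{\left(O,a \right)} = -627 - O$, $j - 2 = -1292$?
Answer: $- \frac{663}{2398795} - 16 i \sqrt{3541} \approx -0.00027639 - 952.1 i$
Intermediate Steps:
$j = -1290$ ($j = 2 - 1292 = -1290$)
$G = 16 i \sqrt{3541}$ ($G = \sqrt{\left(-215\right)^{2} - 952721} = \sqrt{46225 - 952721} = \sqrt{-906496} = 16 i \sqrt{3541} \approx 952.1 i$)
$\frac{X{\left(j,-371 \right)}}{-2398795} - G = \frac{-627 - -1290}{-2398795} - 16 i \sqrt{3541} = \left(-627 + 1290\right) \left(- \frac{1}{2398795}\right) - 16 i \sqrt{3541} = 663 \left(- \frac{1}{2398795}\right) - 16 i \sqrt{3541} = - \frac{663}{2398795} - 16 i \sqrt{3541}$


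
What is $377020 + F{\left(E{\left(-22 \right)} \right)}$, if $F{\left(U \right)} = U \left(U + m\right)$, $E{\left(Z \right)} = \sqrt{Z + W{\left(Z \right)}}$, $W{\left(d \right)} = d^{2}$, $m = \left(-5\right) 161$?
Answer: $377482 - 805 \sqrt{462} \approx 3.6018 \cdot 10^{5}$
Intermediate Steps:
$m = -805$
$E{\left(Z \right)} = \sqrt{Z + Z^{2}}$
$F{\left(U \right)} = U \left(-805 + U\right)$ ($F{\left(U \right)} = U \left(U - 805\right) = U \left(-805 + U\right)$)
$377020 + F{\left(E{\left(-22 \right)} \right)} = 377020 + \sqrt{- 22 \left(1 - 22\right)} \left(-805 + \sqrt{- 22 \left(1 - 22\right)}\right) = 377020 + \sqrt{\left(-22\right) \left(-21\right)} \left(-805 + \sqrt{\left(-22\right) \left(-21\right)}\right) = 377020 + \sqrt{462} \left(-805 + \sqrt{462}\right)$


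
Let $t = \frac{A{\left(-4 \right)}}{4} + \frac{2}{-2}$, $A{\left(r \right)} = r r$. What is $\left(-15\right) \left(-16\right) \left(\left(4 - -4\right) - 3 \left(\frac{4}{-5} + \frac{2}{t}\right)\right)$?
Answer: $2016$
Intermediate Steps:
$A{\left(r \right)} = r^{2}$
$t = 3$ ($t = \frac{\left(-4\right)^{2}}{4} + \frac{2}{-2} = 16 \cdot \frac{1}{4} + 2 \left(- \frac{1}{2}\right) = 4 - 1 = 3$)
$\left(-15\right) \left(-16\right) \left(\left(4 - -4\right) - 3 \left(\frac{4}{-5} + \frac{2}{t}\right)\right) = \left(-15\right) \left(-16\right) \left(\left(4 - -4\right) - 3 \left(\frac{4}{-5} + \frac{2}{3}\right)\right) = 240 \left(\left(4 + 4\right) - 3 \left(4 \left(- \frac{1}{5}\right) + 2 \cdot \frac{1}{3}\right)\right) = 240 \left(8 - 3 \left(- \frac{4}{5} + \frac{2}{3}\right)\right) = 240 \left(8 - - \frac{2}{5}\right) = 240 \left(8 + \frac{2}{5}\right) = 240 \cdot \frac{42}{5} = 2016$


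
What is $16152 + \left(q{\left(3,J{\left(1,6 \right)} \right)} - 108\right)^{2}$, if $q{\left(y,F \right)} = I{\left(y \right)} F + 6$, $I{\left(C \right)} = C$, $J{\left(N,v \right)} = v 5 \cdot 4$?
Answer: $82716$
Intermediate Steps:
$J{\left(N,v \right)} = 20 v$ ($J{\left(N,v \right)} = 5 v 4 = 20 v$)
$q{\left(y,F \right)} = 6 + F y$ ($q{\left(y,F \right)} = y F + 6 = F y + 6 = 6 + F y$)
$16152 + \left(q{\left(3,J{\left(1,6 \right)} \right)} - 108\right)^{2} = 16152 + \left(\left(6 + 20 \cdot 6 \cdot 3\right) - 108\right)^{2} = 16152 + \left(\left(6 + 120 \cdot 3\right) - 108\right)^{2} = 16152 + \left(\left(6 + 360\right) - 108\right)^{2} = 16152 + \left(366 - 108\right)^{2} = 16152 + 258^{2} = 16152 + 66564 = 82716$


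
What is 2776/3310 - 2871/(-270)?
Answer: 113917/9930 ≈ 11.472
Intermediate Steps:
2776/3310 - 2871/(-270) = 2776*(1/3310) - 2871*(-1/270) = 1388/1655 + 319/30 = 113917/9930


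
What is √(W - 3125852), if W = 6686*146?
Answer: 8*I*√33589 ≈ 1466.2*I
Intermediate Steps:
W = 976156
√(W - 3125852) = √(976156 - 3125852) = √(-2149696) = 8*I*√33589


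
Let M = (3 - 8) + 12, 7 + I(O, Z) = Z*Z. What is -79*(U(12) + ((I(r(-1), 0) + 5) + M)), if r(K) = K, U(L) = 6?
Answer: -869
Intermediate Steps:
I(O, Z) = -7 + Z**2 (I(O, Z) = -7 + Z*Z = -7 + Z**2)
M = 7 (M = -5 + 12 = 7)
-79*(U(12) + ((I(r(-1), 0) + 5) + M)) = -79*(6 + (((-7 + 0**2) + 5) + 7)) = -79*(6 + (((-7 + 0) + 5) + 7)) = -79*(6 + ((-7 + 5) + 7)) = -79*(6 + (-2 + 7)) = -79*(6 + 5) = -79*11 = -869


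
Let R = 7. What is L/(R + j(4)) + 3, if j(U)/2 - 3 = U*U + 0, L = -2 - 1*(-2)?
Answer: 3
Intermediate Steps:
L = 0 (L = -2 + 2 = 0)
j(U) = 6 + 2*U**2 (j(U) = 6 + 2*(U*U + 0) = 6 + 2*(U**2 + 0) = 6 + 2*U**2)
L/(R + j(4)) + 3 = 0/(7 + (6 + 2*4**2)) + 3 = 0/(7 + (6 + 2*16)) + 3 = 0/(7 + (6 + 32)) + 3 = 0/(7 + 38) + 3 = 0/45 + 3 = (1/45)*0 + 3 = 0 + 3 = 3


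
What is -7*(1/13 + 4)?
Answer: -371/13 ≈ -28.538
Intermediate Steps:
-7*(1/13 + 4) = -7*53/13 = -371/13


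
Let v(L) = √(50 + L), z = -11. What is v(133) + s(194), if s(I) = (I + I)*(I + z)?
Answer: 71004 + √183 ≈ 71018.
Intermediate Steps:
s(I) = 2*I*(-11 + I) (s(I) = (I + I)*(I - 11) = (2*I)*(-11 + I) = 2*I*(-11 + I))
v(133) + s(194) = √(50 + 133) + 2*194*(-11 + 194) = √183 + 2*194*183 = √183 + 71004 = 71004 + √183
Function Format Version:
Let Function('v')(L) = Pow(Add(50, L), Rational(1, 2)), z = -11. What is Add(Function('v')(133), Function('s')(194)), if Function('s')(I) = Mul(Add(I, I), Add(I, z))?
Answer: Add(71004, Pow(183, Rational(1, 2))) ≈ 71018.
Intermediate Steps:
Function('s')(I) = Mul(2, I, Add(-11, I)) (Function('s')(I) = Mul(Add(I, I), Add(I, -11)) = Mul(Mul(2, I), Add(-11, I)) = Mul(2, I, Add(-11, I)))
Add(Function('v')(133), Function('s')(194)) = Add(Pow(Add(50, 133), Rational(1, 2)), Mul(2, 194, Add(-11, 194))) = Add(Pow(183, Rational(1, 2)), Mul(2, 194, 183)) = Add(Pow(183, Rational(1, 2)), 71004) = Add(71004, Pow(183, Rational(1, 2)))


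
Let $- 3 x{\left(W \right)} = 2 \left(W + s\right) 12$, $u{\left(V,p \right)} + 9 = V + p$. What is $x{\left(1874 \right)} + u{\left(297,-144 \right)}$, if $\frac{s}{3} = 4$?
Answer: $-14944$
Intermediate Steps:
$s = 12$ ($s = 3 \cdot 4 = 12$)
$u{\left(V,p \right)} = -9 + V + p$ ($u{\left(V,p \right)} = -9 + \left(V + p\right) = -9 + V + p$)
$x{\left(W \right)} = -96 - 8 W$ ($x{\left(W \right)} = - \frac{2 \left(W + 12\right) 12}{3} = - \frac{2 \left(12 + W\right) 12}{3} = - \frac{\left(24 + 2 W\right) 12}{3} = - \frac{288 + 24 W}{3} = -96 - 8 W$)
$x{\left(1874 \right)} + u{\left(297,-144 \right)} = \left(-96 - 14992\right) - -144 = \left(-96 - 14992\right) + 144 = -15088 + 144 = -14944$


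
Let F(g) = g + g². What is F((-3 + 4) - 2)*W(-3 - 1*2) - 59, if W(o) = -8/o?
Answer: -59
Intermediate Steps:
F((-3 + 4) - 2)*W(-3 - 1*2) - 59 = (((-3 + 4) - 2)*(1 + ((-3 + 4) - 2)))*(-8/(-3 - 1*2)) - 59 = ((1 - 2)*(1 + (1 - 2)))*(-8/(-3 - 2)) - 59 = (-(1 - 1))*(-8/(-5)) - 59 = (-1*0)*(-8*(-⅕)) - 59 = 0*(8/5) - 59 = 0 - 59 = -59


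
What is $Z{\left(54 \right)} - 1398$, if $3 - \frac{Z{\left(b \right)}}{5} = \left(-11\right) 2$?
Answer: $-1273$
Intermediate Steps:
$Z{\left(b \right)} = 125$ ($Z{\left(b \right)} = 15 - 5 \left(\left(-11\right) 2\right) = 15 - -110 = 15 + 110 = 125$)
$Z{\left(54 \right)} - 1398 = 125 - 1398 = -1273$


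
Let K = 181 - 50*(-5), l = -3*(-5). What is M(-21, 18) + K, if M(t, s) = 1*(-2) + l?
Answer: 444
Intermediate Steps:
l = 15
K = 431 (K = 181 - 1*(-250) = 181 + 250 = 431)
M(t, s) = 13 (M(t, s) = 1*(-2) + 15 = -2 + 15 = 13)
M(-21, 18) + K = 13 + 431 = 444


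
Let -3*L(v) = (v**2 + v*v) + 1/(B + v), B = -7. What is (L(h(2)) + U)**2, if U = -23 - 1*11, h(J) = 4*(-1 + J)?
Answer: 160801/81 ≈ 1985.2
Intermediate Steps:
h(J) = -4 + 4*J
L(v) = -2*v**2/3 - 1/(3*(-7 + v)) (L(v) = -((v**2 + v*v) + 1/(-7 + v))/3 = -((v**2 + v**2) + 1/(-7 + v))/3 = -(2*v**2 + 1/(-7 + v))/3 = -(1/(-7 + v) + 2*v**2)/3 = -2*v**2/3 - 1/(3*(-7 + v)))
U = -34 (U = -23 - 11 = -34)
(L(h(2)) + U)**2 = ((-1 - 2*(-4 + 4*2)**3 + 14*(-4 + 4*2)**2)/(3*(-7 + (-4 + 4*2))) - 34)**2 = ((-1 - 2*(-4 + 8)**3 + 14*(-4 + 8)**2)/(3*(-7 + (-4 + 8))) - 34)**2 = ((-1 - 2*4**3 + 14*4**2)/(3*(-7 + 4)) - 34)**2 = ((1/3)*(-1 - 2*64 + 14*16)/(-3) - 34)**2 = ((1/3)*(-1/3)*(-1 - 128 + 224) - 34)**2 = ((1/3)*(-1/3)*95 - 34)**2 = (-95/9 - 34)**2 = (-401/9)**2 = 160801/81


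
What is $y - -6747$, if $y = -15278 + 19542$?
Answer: $11011$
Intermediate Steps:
$y = 4264$
$y - -6747 = 4264 - -6747 = 4264 + 6747 = 11011$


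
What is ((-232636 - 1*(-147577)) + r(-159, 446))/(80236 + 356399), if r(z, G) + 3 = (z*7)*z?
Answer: 6127/29109 ≈ 0.21048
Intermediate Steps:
r(z, G) = -3 + 7*z² (r(z, G) = -3 + (z*7)*z = -3 + (7*z)*z = -3 + 7*z²)
((-232636 - 1*(-147577)) + r(-159, 446))/(80236 + 356399) = ((-232636 - 1*(-147577)) + (-3 + 7*(-159)²))/(80236 + 356399) = ((-232636 + 147577) + (-3 + 7*25281))/436635 = (-85059 + (-3 + 176967))*(1/436635) = (-85059 + 176964)*(1/436635) = 91905*(1/436635) = 6127/29109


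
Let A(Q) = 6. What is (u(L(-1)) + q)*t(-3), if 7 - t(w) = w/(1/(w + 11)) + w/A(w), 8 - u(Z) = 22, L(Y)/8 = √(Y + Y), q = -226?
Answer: -7560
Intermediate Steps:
L(Y) = 8*√2*√Y (L(Y) = 8*√(Y + Y) = 8*√(2*Y) = 8*(√2*√Y) = 8*√2*√Y)
u(Z) = -14 (u(Z) = 8 - 1*22 = 8 - 22 = -14)
t(w) = 7 - w/6 - w*(11 + w) (t(w) = 7 - (w/(1/(w + 11)) + w/6) = 7 - (w/(1/(11 + w)) + w*(⅙)) = 7 - (w*(11 + w) + w/6) = 7 - (w/6 + w*(11 + w)) = 7 + (-w/6 - w*(11 + w)) = 7 - w/6 - w*(11 + w))
(u(L(-1)) + q)*t(-3) = (-14 - 226)*(7 - 1*(-3)² - 67/6*(-3)) = -240*(7 - 1*9 + 67/2) = -240*(7 - 9 + 67/2) = -240*63/2 = -7560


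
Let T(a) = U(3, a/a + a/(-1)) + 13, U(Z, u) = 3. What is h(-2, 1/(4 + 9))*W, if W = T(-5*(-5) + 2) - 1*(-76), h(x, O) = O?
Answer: 92/13 ≈ 7.0769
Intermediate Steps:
T(a) = 16 (T(a) = 3 + 13 = 16)
W = 92 (W = 16 - 1*(-76) = 16 + 76 = 92)
h(-2, 1/(4 + 9))*W = 92/(4 + 9) = 92/13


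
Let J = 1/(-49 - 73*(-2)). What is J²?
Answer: 1/9409 ≈ 0.00010628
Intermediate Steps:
J = 1/97 (J = 1/(-49 + 146) = 1/97 ≈ 0.010309)
J² = (1/97)² = 1/9409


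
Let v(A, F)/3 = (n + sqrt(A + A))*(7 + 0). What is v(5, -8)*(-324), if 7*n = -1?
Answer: 972 - 6804*sqrt(10) ≈ -20544.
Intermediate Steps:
n = -1/7 (n = (1/7)*(-1) = -1/7 ≈ -0.14286)
v(A, F) = -3 + 21*sqrt(2)*sqrt(A) (v(A, F) = 3*((-1/7 + sqrt(A + A))*(7 + 0)) = 3*((-1/7 + sqrt(2*A))*7) = 3*((-1/7 + sqrt(2)*sqrt(A))*7) = 3*(-1 + 7*sqrt(2)*sqrt(A)) = -3 + 21*sqrt(2)*sqrt(A))
v(5, -8)*(-324) = (-3 + 21*sqrt(2)*sqrt(5))*(-324) = (-3 + 21*sqrt(10))*(-324) = 972 - 6804*sqrt(10)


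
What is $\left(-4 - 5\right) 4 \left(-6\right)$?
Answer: $216$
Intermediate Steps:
$\left(-4 - 5\right) 4 \left(-6\right) = \left(-9\right) 4 \left(-6\right) = \left(-36\right) \left(-6\right) = 216$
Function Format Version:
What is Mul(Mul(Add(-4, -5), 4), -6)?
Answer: 216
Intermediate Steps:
Mul(Mul(Add(-4, -5), 4), -6) = Mul(Mul(-9, 4), -6) = Mul(-36, -6) = 216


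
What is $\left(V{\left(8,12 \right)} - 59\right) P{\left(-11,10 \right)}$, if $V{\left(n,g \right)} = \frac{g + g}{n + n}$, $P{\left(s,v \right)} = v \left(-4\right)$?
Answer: $2300$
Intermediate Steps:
$P{\left(s,v \right)} = - 4 v$
$V{\left(n,g \right)} = \frac{g}{n}$ ($V{\left(n,g \right)} = \frac{2 g}{2 n} = 2 g \frac{1}{2 n} = \frac{g}{n}$)
$\left(V{\left(8,12 \right)} - 59\right) P{\left(-11,10 \right)} = \left(\frac{12}{8} - 59\right) \left(\left(-4\right) 10\right) = \left(12 \cdot \frac{1}{8} - 59\right) \left(-40\right) = \left(\frac{3}{2} - 59\right) \left(-40\right) = \left(- \frac{115}{2}\right) \left(-40\right) = 2300$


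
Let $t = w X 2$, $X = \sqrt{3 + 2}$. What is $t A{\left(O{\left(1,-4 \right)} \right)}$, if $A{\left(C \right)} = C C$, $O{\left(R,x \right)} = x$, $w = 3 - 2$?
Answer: $32 \sqrt{5} \approx 71.554$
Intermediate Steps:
$X = \sqrt{5} \approx 2.2361$
$w = 1$ ($w = 3 - 2 = 1$)
$t = 2 \sqrt{5}$ ($t = 1 \sqrt{5} \cdot 2 = \sqrt{5} \cdot 2 = 2 \sqrt{5} \approx 4.4721$)
$A{\left(C \right)} = C^{2}$
$t A{\left(O{\left(1,-4 \right)} \right)} = 2 \sqrt{5} \left(-4\right)^{2} = 2 \sqrt{5} \cdot 16 = 32 \sqrt{5}$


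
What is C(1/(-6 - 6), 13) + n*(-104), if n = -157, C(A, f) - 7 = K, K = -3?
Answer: 16332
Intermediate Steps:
C(A, f) = 4 (C(A, f) = 7 - 3 = 4)
C(1/(-6 - 6), 13) + n*(-104) = 4 - 157*(-104) = 4 + 16328 = 16332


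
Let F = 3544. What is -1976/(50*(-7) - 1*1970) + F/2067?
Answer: 1538309/599430 ≈ 2.5663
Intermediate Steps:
-1976/(50*(-7) - 1*1970) + F/2067 = -1976/(50*(-7) - 1*1970) + 3544/2067 = -1976/(-350 - 1970) + 3544*(1/2067) = -1976/(-2320) + 3544/2067 = -1976*(-1/2320) + 3544/2067 = 247/290 + 3544/2067 = 1538309/599430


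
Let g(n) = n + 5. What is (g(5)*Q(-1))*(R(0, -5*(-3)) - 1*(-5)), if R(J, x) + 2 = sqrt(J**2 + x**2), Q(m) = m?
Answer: -180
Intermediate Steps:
g(n) = 5 + n
R(J, x) = -2 + sqrt(J**2 + x**2)
(g(5)*Q(-1))*(R(0, -5*(-3)) - 1*(-5)) = ((5 + 5)*(-1))*((-2 + sqrt(0**2 + (-5*(-3))**2)) - 1*(-5)) = (10*(-1))*((-2 + sqrt(0 + 15**2)) + 5) = -10*((-2 + sqrt(0 + 225)) + 5) = -10*((-2 + sqrt(225)) + 5) = -10*((-2 + 15) + 5) = -10*(13 + 5) = -10*18 = -180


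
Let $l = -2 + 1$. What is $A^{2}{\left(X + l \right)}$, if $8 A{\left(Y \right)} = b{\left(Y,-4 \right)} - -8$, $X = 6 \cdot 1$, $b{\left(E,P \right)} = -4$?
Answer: $\frac{1}{4} \approx 0.25$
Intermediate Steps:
$l = -1$
$X = 6$
$A{\left(Y \right)} = \frac{1}{2}$ ($A{\left(Y \right)} = \frac{-4 - -8}{8} = \frac{-4 + 8}{8} = \frac{1}{8} \cdot 4 = \frac{1}{2}$)
$A^{2}{\left(X + l \right)} = \left(\frac{1}{2}\right)^{2} = \frac{1}{4}$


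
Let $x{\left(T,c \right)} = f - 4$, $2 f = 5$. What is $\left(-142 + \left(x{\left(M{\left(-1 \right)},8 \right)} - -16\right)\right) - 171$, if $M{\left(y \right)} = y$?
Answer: $- \frac{597}{2} \approx -298.5$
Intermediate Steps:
$f = \frac{5}{2}$ ($f = \frac{1}{2} \cdot 5 = \frac{5}{2} \approx 2.5$)
$x{\left(T,c \right)} = - \frac{3}{2}$ ($x{\left(T,c \right)} = \frac{5}{2} - 4 = - \frac{3}{2}$)
$\left(-142 + \left(x{\left(M{\left(-1 \right)},8 \right)} - -16\right)\right) - 171 = \left(-142 - - \frac{29}{2}\right) - 171 = \left(-142 + \left(- \frac{3}{2} + 16\right)\right) - 171 = \left(-142 + \frac{29}{2}\right) - 171 = - \frac{255}{2} - 171 = - \frac{597}{2}$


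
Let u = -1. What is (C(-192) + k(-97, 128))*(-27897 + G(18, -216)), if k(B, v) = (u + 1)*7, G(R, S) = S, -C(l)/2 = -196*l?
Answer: 2115896832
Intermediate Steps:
C(l) = 392*l (C(l) = -(-392)*l = 392*l)
k(B, v) = 0 (k(B, v) = (-1 + 1)*7 = 0*7 = 0)
(C(-192) + k(-97, 128))*(-27897 + G(18, -216)) = (392*(-192) + 0)*(-27897 - 216) = (-75264 + 0)*(-28113) = -75264*(-28113) = 2115896832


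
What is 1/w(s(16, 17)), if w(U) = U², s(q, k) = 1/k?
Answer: 289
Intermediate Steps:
1/w(s(16, 17)) = 1/((1/17)²) = 1/(1/289) = 289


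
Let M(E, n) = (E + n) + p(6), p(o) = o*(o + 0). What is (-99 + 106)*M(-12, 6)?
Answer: 210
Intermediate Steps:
p(o) = o² (p(o) = o*o = o²)
M(E, n) = 36 + E + n (M(E, n) = (E + n) + 6² = (E + n) + 36 = 36 + E + n)
(-99 + 106)*M(-12, 6) = (-99 + 106)*(36 - 12 + 6) = 7*30 = 210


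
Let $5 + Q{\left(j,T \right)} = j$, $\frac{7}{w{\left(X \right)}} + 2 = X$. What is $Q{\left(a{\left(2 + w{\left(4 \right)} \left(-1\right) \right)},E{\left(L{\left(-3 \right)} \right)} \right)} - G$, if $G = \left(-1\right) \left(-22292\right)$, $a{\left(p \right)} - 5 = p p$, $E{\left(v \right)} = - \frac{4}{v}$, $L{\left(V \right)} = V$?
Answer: $- \frac{89159}{4} \approx -22290.0$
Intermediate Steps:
$w{\left(X \right)} = \frac{7}{-2 + X}$
$a{\left(p \right)} = 5 + p^{2}$ ($a{\left(p \right)} = 5 + p p = 5 + p^{2}$)
$Q{\left(j,T \right)} = -5 + j$
$G = 22292$
$Q{\left(a{\left(2 + w{\left(4 \right)} \left(-1\right) \right)},E{\left(L{\left(-3 \right)} \right)} \right)} - G = \left(-5 + \left(5 + \left(2 + \frac{7}{-2 + 4} \left(-1\right)\right)^{2}\right)\right) - 22292 = \left(-5 + \left(5 + \left(2 + \frac{7}{2} \left(-1\right)\right)^{2}\right)\right) - 22292 = \left(-5 + \left(5 + \left(2 - \frac{7}{2}\right)^{2}\right)\right) - 22292 = \left(-5 + \left(5 + \left(- \frac{3}{2}\right)^{2}\right)\right) - 22292 = \left(-5 + \left(5 + \frac{9}{4}\right)\right) - 22292 = \left(-5 + \frac{29}{4}\right) - 22292 = \frac{9}{4} - 22292 = - \frac{89159}{4}$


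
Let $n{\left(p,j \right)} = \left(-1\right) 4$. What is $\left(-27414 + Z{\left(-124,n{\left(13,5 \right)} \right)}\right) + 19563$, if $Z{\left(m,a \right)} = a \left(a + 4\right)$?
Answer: $-7851$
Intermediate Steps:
$n{\left(p,j \right)} = -4$
$Z{\left(m,a \right)} = a \left(4 + a\right)$
$\left(-27414 + Z{\left(-124,n{\left(13,5 \right)} \right)}\right) + 19563 = \left(-27414 - 4 \left(4 - 4\right)\right) + 19563 = \left(-27414 - 0\right) + 19563 = \left(-27414 + 0\right) + 19563 = -27414 + 19563 = -7851$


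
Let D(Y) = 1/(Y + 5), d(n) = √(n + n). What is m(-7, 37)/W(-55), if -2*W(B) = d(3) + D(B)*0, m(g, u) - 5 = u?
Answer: -14*√6 ≈ -34.293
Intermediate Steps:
m(g, u) = 5 + u
d(n) = √2*√n (d(n) = √(2*n) = √2*√n)
D(Y) = 1/(5 + Y)
W(B) = -√6/2 (W(B) = -(√2*√3 + 0/(5 + B))/2 = -(√6 + 0)/2 = -√6/2)
m(-7, 37)/W(-55) = (5 + 37)/((-√6/2)) = 42*(-√6/3) = -14*√6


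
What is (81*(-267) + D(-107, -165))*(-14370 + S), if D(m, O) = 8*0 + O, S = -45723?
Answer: 1309546656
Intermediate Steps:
D(m, O) = O (D(m, O) = 0 + O = O)
(81*(-267) + D(-107, -165))*(-14370 + S) = (81*(-267) - 165)*(-14370 - 45723) = (-21627 - 165)*(-60093) = -21792*(-60093) = 1309546656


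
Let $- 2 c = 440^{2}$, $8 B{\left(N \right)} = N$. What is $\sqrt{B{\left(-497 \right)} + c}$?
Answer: $\frac{i \sqrt{1549794}}{4} \approx 311.23 i$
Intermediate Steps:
$B{\left(N \right)} = \frac{N}{8}$
$c = -96800$ ($c = - \frac{440^{2}}{2} = \left(- \frac{1}{2}\right) 193600 = -96800$)
$\sqrt{B{\left(-497 \right)} + c} = \sqrt{\frac{1}{8} \left(-497\right) - 96800} = \sqrt{- \frac{497}{8} - 96800} = \sqrt{- \frac{774897}{8}} = \frac{i \sqrt{1549794}}{4}$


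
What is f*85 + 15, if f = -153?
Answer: -12990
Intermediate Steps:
f*85 + 15 = -153*85 + 15 = -13005 + 15 = -12990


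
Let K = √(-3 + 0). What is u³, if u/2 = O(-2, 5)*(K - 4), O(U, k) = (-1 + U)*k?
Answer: 756000 - 1215000*I*√3 ≈ 7.56e+5 - 2.1044e+6*I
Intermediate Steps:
O(U, k) = k*(-1 + U)
K = I*√3 (K = √(-3) = I*√3 ≈ 1.732*I)
u = 120 - 30*I*√3 (u = 2*((5*(-1 - 2))*(I*√3 - 4)) = 2*((5*(-3))*(-4 + I*√3)) = 2*(-15*(-4 + I*√3)) = 2*(60 - 15*I*√3) = 120 - 30*I*√3 ≈ 120.0 - 51.962*I)
u³ = (120 - 30*I*√3)³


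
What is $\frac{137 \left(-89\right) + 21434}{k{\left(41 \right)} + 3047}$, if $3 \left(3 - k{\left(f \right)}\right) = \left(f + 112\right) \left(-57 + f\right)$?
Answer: $\frac{9241}{3866} \approx 2.3903$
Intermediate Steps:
$k{\left(f \right)} = 3 - \frac{\left(-57 + f\right) \left(112 + f\right)}{3}$ ($k{\left(f \right)} = 3 - \frac{\left(f + 112\right) \left(-57 + f\right)}{3} = 3 - \frac{\left(112 + f\right) \left(-57 + f\right)}{3} = 3 - \frac{\left(-57 + f\right) \left(112 + f\right)}{3}$)
$\frac{137 \left(-89\right) + 21434}{k{\left(41 \right)} + 3047} = \frac{137 \left(-89\right) + 21434}{\left(2131 - \frac{2255}{3} - \frac{41^{2}}{3}\right) + 3047} = \frac{-12193 + 21434}{\left(2131 - \frac{2255}{3} - \frac{1681}{3}\right) + 3047} = \frac{9241}{\left(2131 - \frac{2255}{3} - \frac{1681}{3}\right) + 3047} = \frac{9241}{819 + 3047} = \frac{9241}{3866}$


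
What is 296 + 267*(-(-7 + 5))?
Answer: 830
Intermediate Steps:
296 + 267*(-(-7 + 5)) = 296 + 267*(-1*(-2)) = 296 + 267*2 = 296 + 534 = 830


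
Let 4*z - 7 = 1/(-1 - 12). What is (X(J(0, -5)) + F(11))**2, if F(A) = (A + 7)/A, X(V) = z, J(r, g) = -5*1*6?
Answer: 927369/81796 ≈ 11.338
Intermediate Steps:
J(r, g) = -30 (J(r, g) = -5*6 = -30)
z = 45/26 (z = 7/4 + 1/(4*(-1 - 12)) = 7/4 + (1/4)/(-13) = 7/4 + (1/4)*(-1/13) = 7/4 - 1/52 = 45/26 ≈ 1.7308)
X(V) = 45/26
F(A) = (7 + A)/A
(X(J(0, -5)) + F(11))**2 = (45/26 + (7 + 11)/11)**2 = (45/26 + (1/11)*18)**2 = (45/26 + 18/11)**2 = (963/286)**2 = 927369/81796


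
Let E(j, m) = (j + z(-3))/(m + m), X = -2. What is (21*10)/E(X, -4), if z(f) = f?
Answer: 336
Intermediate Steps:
E(j, m) = (-3 + j)/(2*m) (E(j, m) = (j - 3)/(m + m) = (-3 + j)/((2*m)) = (-3 + j)*(1/(2*m)) = (-3 + j)/(2*m))
(21*10)/E(X, -4) = (21*10)/(((1/2)*(-3 - 2)/(-4))) = 210/(((1/2)*(-1/4)*(-5))) = 210/(5/8) = 210*(8/5) = 336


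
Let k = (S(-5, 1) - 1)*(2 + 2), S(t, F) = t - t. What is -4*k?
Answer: 16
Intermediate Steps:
S(t, F) = 0
k = -4 (k = (0 - 1)*(2 + 2) = -1*4 = -4)
-4*k = -4*(-4) = 16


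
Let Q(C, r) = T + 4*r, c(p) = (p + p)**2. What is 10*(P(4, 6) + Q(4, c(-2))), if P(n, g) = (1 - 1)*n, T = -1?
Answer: 630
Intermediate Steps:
c(p) = 4*p**2 (c(p) = (2*p)**2 = 4*p**2)
Q(C, r) = -1 + 4*r
P(n, g) = 0 (P(n, g) = 0*n = 0)
10*(P(4, 6) + Q(4, c(-2))) = 10*(0 + (-1 + 4*(4*(-2)**2))) = 10*(0 + (-1 + 4*(4*4))) = 10*(0 + (-1 + 4*16)) = 10*(0 + (-1 + 64)) = 10*(0 + 63) = 10*63 = 630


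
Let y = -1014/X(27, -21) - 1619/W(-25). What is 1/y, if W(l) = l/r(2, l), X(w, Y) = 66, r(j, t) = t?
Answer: -11/17978 ≈ -0.00061186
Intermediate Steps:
W(l) = 1 (W(l) = l/l = 1)
y = -17978/11 (y = -1014/66 - 1619/1 = -1014*1/66 - 1619*1 = -169/11 - 1619 = -17978/11 ≈ -1634.4)
1/y = 1/(-17978/11) = -11/17978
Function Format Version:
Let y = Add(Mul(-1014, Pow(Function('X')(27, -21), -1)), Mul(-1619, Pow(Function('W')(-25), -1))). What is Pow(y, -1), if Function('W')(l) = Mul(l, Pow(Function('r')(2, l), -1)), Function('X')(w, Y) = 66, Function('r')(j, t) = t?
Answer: Rational(-11, 17978) ≈ -0.00061186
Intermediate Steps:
Function('W')(l) = 1 (Function('W')(l) = Mul(l, Pow(l, -1)) = 1)
y = Rational(-17978, 11) (y = Add(Mul(-1014, Pow(66, -1)), Mul(-1619, Pow(1, -1))) = Add(Mul(-1014, Rational(1, 66)), Mul(-1619, 1)) = Add(Rational(-169, 11), -1619) = Rational(-17978, 11) ≈ -1634.4)
Pow(y, -1) = Pow(Rational(-17978, 11), -1) = Rational(-11, 17978)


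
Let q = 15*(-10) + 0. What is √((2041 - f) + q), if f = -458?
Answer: 9*√29 ≈ 48.466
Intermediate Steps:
q = -150 (q = -150 + 0 = -150)
√((2041 - f) + q) = √((2041 - 1*(-458)) - 150) = √((2041 + 458) - 150) = √(2499 - 150) = √2349 = 9*√29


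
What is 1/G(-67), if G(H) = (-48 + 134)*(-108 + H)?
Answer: -1/15050 ≈ -6.6445e-5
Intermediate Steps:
G(H) = -9288 + 86*H (G(H) = 86*(-108 + H) = -9288 + 86*H)
1/G(-67) = 1/(-9288 + 86*(-67)) = 1/(-9288 - 5762) = 1/(-15050) = -1/15050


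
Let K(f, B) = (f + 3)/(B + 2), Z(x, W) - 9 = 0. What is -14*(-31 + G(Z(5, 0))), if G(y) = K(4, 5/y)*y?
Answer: 2044/23 ≈ 88.870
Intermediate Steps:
Z(x, W) = 9 (Z(x, W) = 9 + 0 = 9)
K(f, B) = (3 + f)/(2 + B)
G(y) = 7*y/(2 + 5/y) (G(y) = ((3 + 4)/(2 + 5/y))*y = (7/(2 + 5/y))*y = 7*y/(2 + 5/y))
-14*(-31 + G(Z(5, 0))) = -14*(-31 + 7*9²/(5 + 2*9)) = -14*(-31 + 7*81/(5 + 18)) = -14*(-31 + 7*81/23) = -14*(-31 + 7*81*(1/23)) = -14*(-31 + 567/23) = -14*(-146/23) = 2044/23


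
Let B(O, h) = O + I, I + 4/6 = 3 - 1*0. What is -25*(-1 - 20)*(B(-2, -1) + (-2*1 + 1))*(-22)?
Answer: 7700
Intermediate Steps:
I = 7/3 (I = -⅔ + (3 - 1*0) = -⅔ + (3 + 0) = -⅔ + 3 = 7/3 ≈ 2.3333)
B(O, h) = 7/3 + O (B(O, h) = O + 7/3 = 7/3 + O)
-25*(-1 - 20)*(B(-2, -1) + (-2*1 + 1))*(-22) = -25*(-1 - 20)*((7/3 - 2) + (-2*1 + 1))*(-22) = -(-525)*(⅓ + (-2 + 1))*(-22) = -(-525)*(⅓ - 1)*(-22) = -(-525)*(-2)/3*(-22) = -25*14*(-22) = -350*(-22) = 7700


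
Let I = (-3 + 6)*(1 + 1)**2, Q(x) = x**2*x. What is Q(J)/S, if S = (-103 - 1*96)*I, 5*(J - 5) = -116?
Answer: 753571/298500 ≈ 2.5245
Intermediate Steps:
J = -91/5 (J = 5 + (1/5)*(-116) = 5 - 116/5 = -91/5 ≈ -18.200)
Q(x) = x**3
I = 12 (I = 3*2**2 = 3*4 = 12)
S = -2388 (S = (-103 - 1*96)*12 = (-103 - 96)*12 = -199*12 = -2388)
Q(J)/S = (-91/5)**3/(-2388) = -753571/125*(-1/2388) = 753571/298500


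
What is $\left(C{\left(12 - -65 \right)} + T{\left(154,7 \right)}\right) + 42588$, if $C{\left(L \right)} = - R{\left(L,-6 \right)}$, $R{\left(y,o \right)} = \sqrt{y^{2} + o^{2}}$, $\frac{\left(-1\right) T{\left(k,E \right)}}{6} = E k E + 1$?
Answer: $-2694 - \sqrt{5965} \approx -2771.2$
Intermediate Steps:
$T{\left(k,E \right)} = -6 - 6 k E^{2}$ ($T{\left(k,E \right)} = - 6 \left(E k E + 1\right) = - 6 \left(k E^{2} + 1\right) = - 6 \left(1 + k E^{2}\right) = -6 - 6 k E^{2}$)
$R{\left(y,o \right)} = \sqrt{o^{2} + y^{2}}$
$C{\left(L \right)} = - \sqrt{36 + L^{2}}$ ($C{\left(L \right)} = - \sqrt{\left(-6\right)^{2} + L^{2}} = - \sqrt{36 + L^{2}}$)
$\left(C{\left(12 - -65 \right)} + T{\left(154,7 \right)}\right) + 42588 = \left(- \sqrt{36 + \left(12 - -65\right)^{2}} - \left(6 + 924 \cdot 7^{2}\right)\right) + 42588 = \left(- \sqrt{36 + \left(12 + 65\right)^{2}} - \left(6 + 924 \cdot 49\right)\right) + 42588 = \left(- \sqrt{36 + 77^{2}} - 45282\right) + 42588 = \left(- \sqrt{36 + 5929} - 45282\right) + 42588 = \left(- \sqrt{5965} - 45282\right) + 42588 = \left(-45282 - \sqrt{5965}\right) + 42588 = -2694 - \sqrt{5965}$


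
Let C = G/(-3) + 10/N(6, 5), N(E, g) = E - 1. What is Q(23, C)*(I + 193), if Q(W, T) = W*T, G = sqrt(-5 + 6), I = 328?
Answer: 59915/3 ≈ 19972.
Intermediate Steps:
G = 1 (G = sqrt(1) = 1)
N(E, g) = -1 + E
C = 5/3 (C = 1/(-3) + 10/(-1 + 6) = 1*(-1/3) + 10/5 = -1/3 + 10*(1/5) = -1/3 + 2 = 5/3 ≈ 1.6667)
Q(W, T) = T*W
Q(23, C)*(I + 193) = ((5/3)*23)*(328 + 193) = (115/3)*521 = 59915/3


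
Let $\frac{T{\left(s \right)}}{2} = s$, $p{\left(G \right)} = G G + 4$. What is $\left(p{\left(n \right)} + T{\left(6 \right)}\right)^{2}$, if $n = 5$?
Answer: $1681$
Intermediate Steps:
$p{\left(G \right)} = 4 + G^{2}$ ($p{\left(G \right)} = G^{2} + 4 = 4 + G^{2}$)
$T{\left(s \right)} = 2 s$
$\left(p{\left(n \right)} + T{\left(6 \right)}\right)^{2} = \left(\left(4 + 5^{2}\right) + 2 \cdot 6\right)^{2} = \left(\left(4 + 25\right) + 12\right)^{2} = \left(29 + 12\right)^{2} = 41^{2} = 1681$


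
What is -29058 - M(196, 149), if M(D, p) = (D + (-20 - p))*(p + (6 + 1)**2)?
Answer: -34404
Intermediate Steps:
M(D, p) = (49 + p)*(-20 + D - p) (M(D, p) = (-20 + D - p)*(p + 7**2) = (-20 + D - p)*(p + 49) = (-20 + D - p)*(49 + p) = (49 + p)*(-20 + D - p))
-29058 - M(196, 149) = -29058 - (-980 - 1*149**2 - 69*149 + 49*196 + 196*149) = -29058 - (-980 - 1*22201 - 10281 + 9604 + 29204) = -29058 - (-980 - 22201 - 10281 + 9604 + 29204) = -29058 - 1*5346 = -29058 - 5346 = -34404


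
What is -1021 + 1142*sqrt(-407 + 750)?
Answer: -1021 + 7994*sqrt(7) ≈ 20129.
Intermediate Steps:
-1021 + 1142*sqrt(-407 + 750) = -1021 + 1142*sqrt(343) = -1021 + 1142*(7*sqrt(7)) = -1021 + 7994*sqrt(7)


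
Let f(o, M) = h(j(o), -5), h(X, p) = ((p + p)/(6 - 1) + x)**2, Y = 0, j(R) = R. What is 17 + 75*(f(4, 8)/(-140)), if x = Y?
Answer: 104/7 ≈ 14.857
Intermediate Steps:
x = 0
h(X, p) = 4*p**2/25 (h(X, p) = ((p + p)/(6 - 1) + 0)**2 = ((2*p)/5 + 0)**2 = ((2*p)*(1/5) + 0)**2 = (2*p/5 + 0)**2 = (2*p/5)**2 = 4*p**2/25)
f(o, M) = 4 (f(o, M) = (4/25)*(-5)**2 = (4/25)*25 = 4)
17 + 75*(f(4, 8)/(-140)) = 17 + 75*(4/(-140)) = 17 + 75*(4*(-1/140)) = 17 + 75*(-1/35) = 17 - 15/7 = 104/7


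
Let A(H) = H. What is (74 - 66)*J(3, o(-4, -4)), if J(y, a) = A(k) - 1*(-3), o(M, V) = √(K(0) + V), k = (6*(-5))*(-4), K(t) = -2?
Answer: 984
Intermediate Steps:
k = 120 (k = -30*(-4) = 120)
o(M, V) = √(-2 + V)
J(y, a) = 123 (J(y, a) = 120 - 1*(-3) = 120 + 3 = 123)
(74 - 66)*J(3, o(-4, -4)) = (74 - 66)*123 = 8*123 = 984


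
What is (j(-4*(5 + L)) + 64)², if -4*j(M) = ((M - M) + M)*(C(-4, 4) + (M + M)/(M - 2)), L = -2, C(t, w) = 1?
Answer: 255025/49 ≈ 5204.6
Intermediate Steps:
j(M) = -M*(1 + 2*M/(-2 + M))/4 (j(M) = -((M - M) + M)*(1 + (M + M)/(M - 2))/4 = -(0 + M)*(1 + (2*M)/(-2 + M))/4 = -M*(1 + 2*M/(-2 + M))/4)
(j(-4*(5 + L)) + 64)² = ((-4*(5 - 2))*(2 - (-12)*(5 - 2))/(4*(-2 - 4*(5 - 2))) + 64)² = ((-4*3)*(2 - (-12)*3)/(4*(-2 - 4*3)) + 64)² = ((¼)*(-12)*(2 - 3*(-12))/(-2 - 12) + 64)² = ((¼)*(-12)*(2 + 36)/(-14) + 64)² = ((¼)*(-12)*(-1/14)*38 + 64)² = (57/7 + 64)² = (505/7)² = 255025/49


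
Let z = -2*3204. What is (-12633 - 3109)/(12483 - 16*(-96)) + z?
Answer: -89849494/14019 ≈ -6409.1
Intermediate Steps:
z = -6408
(-12633 - 3109)/(12483 - 16*(-96)) + z = (-12633 - 3109)/(12483 - 16*(-96)) - 6408 = -15742/(12483 + 1536) - 6408 = -15742/14019 - 6408 = -89849494/14019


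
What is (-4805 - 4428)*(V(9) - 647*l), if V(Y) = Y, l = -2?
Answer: -12030599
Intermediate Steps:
(-4805 - 4428)*(V(9) - 647*l) = (-4805 - 4428)*(9 - 647*(-2)) = -9233*(9 + 1294) = -9233*1303 = -12030599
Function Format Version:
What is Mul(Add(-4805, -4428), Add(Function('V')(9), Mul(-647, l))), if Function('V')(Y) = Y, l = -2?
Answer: -12030599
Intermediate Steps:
Mul(Add(-4805, -4428), Add(Function('V')(9), Mul(-647, l))) = Mul(Add(-4805, -4428), Add(9, Mul(-647, -2))) = Mul(-9233, Add(9, 1294)) = Mul(-9233, 1303) = -12030599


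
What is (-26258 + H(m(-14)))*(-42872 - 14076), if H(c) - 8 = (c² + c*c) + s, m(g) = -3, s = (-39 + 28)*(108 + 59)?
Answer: 1598473412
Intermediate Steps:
s = -1837 (s = -11*167 = -1837)
H(c) = -1829 + 2*c² (H(c) = 8 + ((c² + c*c) - 1837) = 8 + ((c² + c²) - 1837) = 8 + (2*c² - 1837) = 8 + (-1837 + 2*c²) = -1829 + 2*c²)
(-26258 + H(m(-14)))*(-42872 - 14076) = (-26258 + (-1829 + 2*(-3)²))*(-42872 - 14076) = (-26258 + (-1829 + 2*9))*(-56948) = (-26258 + (-1829 + 18))*(-56948) = (-26258 - 1811)*(-56948) = -28069*(-56948) = 1598473412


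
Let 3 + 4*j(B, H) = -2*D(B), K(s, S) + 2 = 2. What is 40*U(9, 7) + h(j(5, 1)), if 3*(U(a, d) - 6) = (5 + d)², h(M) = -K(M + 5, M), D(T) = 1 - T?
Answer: 2160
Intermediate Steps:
K(s, S) = 0 (K(s, S) = -2 + 2 = 0)
j(B, H) = -5/4 + B/2 (j(B, H) = -¾ + (-2*(1 - B))/4 = -¾ + (-2 + 2*B)/4 = -¾ + (-½ + B/2) = -5/4 + B/2)
h(M) = 0 (h(M) = -1*0 = 0)
U(a, d) = 6 + (5 + d)²/3
40*U(9, 7) + h(j(5, 1)) = 40*(6 + (5 + 7)²/3) + 0 = 40*(6 + (⅓)*12²) + 0 = 40*(6 + (⅓)*144) + 0 = 40*(6 + 48) + 0 = 40*54 + 0 = 2160 + 0 = 2160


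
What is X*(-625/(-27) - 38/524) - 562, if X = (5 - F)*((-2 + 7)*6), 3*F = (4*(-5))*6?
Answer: 4007303/131 ≈ 30590.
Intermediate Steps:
F = -40 (F = ((4*(-5))*6)/3 = (-20*6)/3 = (⅓)*(-120) = -40)
X = 1350 (X = (5 - 1*(-40))*((-2 + 7)*6) = (5 + 40)*(5*6) = 45*30 = 1350)
X*(-625/(-27) - 38/524) - 562 = 1350*(-625/(-27) - 38/524) - 562 = 1350*(-625*(-1/27) - 38*1/524) - 562 = 1350*(625/27 - 19/262) - 562 = 1350*(163237/7074) - 562 = 4080925/131 - 562 = 4007303/131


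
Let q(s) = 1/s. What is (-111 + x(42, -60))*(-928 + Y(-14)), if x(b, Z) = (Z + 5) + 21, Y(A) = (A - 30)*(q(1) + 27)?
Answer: 313200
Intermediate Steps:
Y(A) = -840 + 28*A (Y(A) = (A - 30)*(1/1 + 27) = (-30 + A)*(1 + 27) = (-30 + A)*28 = -840 + 28*A)
x(b, Z) = 26 + Z (x(b, Z) = (5 + Z) + 21 = 26 + Z)
(-111 + x(42, -60))*(-928 + Y(-14)) = (-111 + (26 - 60))*(-928 + (-840 + 28*(-14))) = (-111 - 34)*(-928 + (-840 - 392)) = -145*(-928 - 1232) = -145*(-2160) = 313200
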